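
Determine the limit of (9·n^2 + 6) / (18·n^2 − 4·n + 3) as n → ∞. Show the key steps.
lim = 9/18 = 1/2

For large n the leading n^2 terms dominate both numerator and denominator. Dividing top and bottom by n^2, every other term tends to 0, leaving 9/18 = 1/2.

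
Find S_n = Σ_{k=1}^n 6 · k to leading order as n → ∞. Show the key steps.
S_n ~ 3 · n^2

By integral comparison (Euler-Maclaurin), Σ_{k=1}^n 6 · k = 6 · ∫_0^n x^1 dx + O(n) = 6 · n^2/2 = 3 · n^2 + O(n). (Equivalently, Faulhaber's formula gives the same leading term.)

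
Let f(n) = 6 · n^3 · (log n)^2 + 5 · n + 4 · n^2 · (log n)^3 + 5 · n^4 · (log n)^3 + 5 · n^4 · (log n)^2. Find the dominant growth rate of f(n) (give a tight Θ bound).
f(n) ∈ Θ(n^4 · (log n)^3)

Compare the terms by growth order. For large n, n^a · (log n)^b dominates n^a' · (log n)^b' iff a > a', or (a = a' and b > b'). Ranking the 5 terms shows the dominant one is 5 · n^4 · (log n)^3. Hence f(n) ∈ Θ(n^4 · (log n)^3).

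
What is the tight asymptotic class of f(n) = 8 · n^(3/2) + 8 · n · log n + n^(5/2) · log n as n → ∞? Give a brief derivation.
f(n) ∈ Θ(n^(5/2) · log n)

Compare the terms by growth order. For large n, n^a · (log n)^b dominates n^a' · (log n)^b' iff a > a', or (a = a' and b > b'). Ranking the 3 terms shows the dominant one is n^(5/2) · log n. Hence f(n) ∈ Θ(n^(5/2) · log n).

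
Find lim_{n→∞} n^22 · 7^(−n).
lim = 0

Exponentials with base > 1 dominate every fixed polynomial: for any fixed c, n^c / 7^n → 0 as n → ∞ (e.g. by the ratio test, or by writing 7^n = e^(n ln 7) and noting e^(n ln 7) / n^c → ∞). Hence n^22 · 7^(−n) = n^22 / 7^n → 0.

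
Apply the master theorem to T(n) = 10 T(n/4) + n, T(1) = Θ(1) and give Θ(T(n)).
T(n) = Θ(n^(log_4 10))

Master theorem: compare f(n) = n to n^(log_4 10) where log_4 10 ≈ 1.661. Since 1 < log_4 10, we have f(n) = O(n^(log_4 10 − ε)) for some ε > 0 — Case 1. Hence T(n) = Θ(n^(log_4 10)).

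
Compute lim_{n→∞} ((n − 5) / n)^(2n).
lim = e^(−10)

Rewrite as (1 − 5/n)^(2n). By the standard limit (1 + x/n)^n → e^x, we have (1 − 5/n)^n → e^(−5), and raising to the 2nd power gives e^(−10).
More precisely, ln[(1 − 5/n)^(2n)] = 2n · ln(1 − 5/n) = 2n · (-5/n + O(1/n^2)) = -10 + O(1/n) → -10.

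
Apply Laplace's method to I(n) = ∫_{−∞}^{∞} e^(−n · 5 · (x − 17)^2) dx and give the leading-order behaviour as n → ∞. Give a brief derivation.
I(n) = sqrt(π/(5n))

Here φ(x) = 5 · (x − 17)^2 has its unique minimum at x* = 17 with φ(x*) = 0 and φ''(x*) = 10. Laplace's method gives
  I(n) ~ e^(−n φ(x*)) · sqrt(2π / (n · φ''(x*))) = sqrt(2π / (10n)) = sqrt(π/(5n)).
This is exact: substituting u = (x − 17)·sqrt(5n) gives I(n) = (1/sqrt(5n)) ∫_{−∞}^{∞} e^(−u^2) du = sqrt(π/(5n)).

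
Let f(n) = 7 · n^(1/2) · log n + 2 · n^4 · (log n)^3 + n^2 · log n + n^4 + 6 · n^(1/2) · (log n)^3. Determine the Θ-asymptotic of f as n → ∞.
f(n) ∈ Θ(n^4 · (log n)^3)

Compare the terms by growth order. For large n, n^a · (log n)^b dominates n^a' · (log n)^b' iff a > a', or (a = a' and b > b'). Ranking the 5 terms shows the dominant one is 2 · n^4 · (log n)^3. Hence f(n) ∈ Θ(n^4 · (log n)^3).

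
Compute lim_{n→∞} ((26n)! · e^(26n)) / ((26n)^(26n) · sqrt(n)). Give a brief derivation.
lim = sqrt(2π·26)

Stirling: (26n)! ~ sqrt(2π·26n) · (26n/e)^(26n). Hence
  (26n)! · e^(26n) / (26n)^(26n) ~ sqrt(2π·26n).
Dividing by sqrt(n): sqrt(2π·26n) / sqrt(n) = sqrt(2π·26) · n^((1−1)/2), so the limit is sqrt(2π·26).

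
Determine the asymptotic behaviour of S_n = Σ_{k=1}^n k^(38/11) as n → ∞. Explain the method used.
S_n ~ (11/49) · n^(49/11)

Integral comparison: Σ_{k=1}^n k^(38/11) = ∫_0^n x^(38/11) dx + O(n^(38/11)). The integral is n^(1 + 38/11) / (1 + 38/11) = n^((38+11)/11) / ((38+11)/11) = (11/49) · n^(49/11).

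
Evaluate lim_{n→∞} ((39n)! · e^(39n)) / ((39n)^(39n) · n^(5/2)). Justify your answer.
lim = 0

Stirling: (39n)! ~ sqrt(2π·39n) · (39n/e)^(39n). Hence
  (39n)! · e^(39n) / (39n)^(39n) ~ sqrt(2π·39n).
Dividing by n^(5/2): sqrt(2π·39n) / n^(5/2) = sqrt(2π·39) · n^((1−5)/2), so the expression behaves like sqrt(2π·39) · n^((1−5)/2) → 0.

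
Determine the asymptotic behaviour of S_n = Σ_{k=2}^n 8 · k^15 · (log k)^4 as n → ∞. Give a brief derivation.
S_n ~ n^16 · (log n)^4 / 2

By integral comparison, S_n = ∫_1^n 8 · x^15 · (log x)^4 dx + O(n^15 · (log n)^4). For the integral, the leading term of ∫_1^n x^15 (log x)^4 dx is n^16/16 · (log n)^4 (by repeated integration by parts; each step lowers the log-exponent and produces a relatively O(1/log n) correction). Hence S_n ~ n^16 · (log n)^4 / 2.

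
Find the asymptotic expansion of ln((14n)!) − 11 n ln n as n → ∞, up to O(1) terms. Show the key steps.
ln((14n)!) − 11 n ln n = 3 n ln n + 14(ln 14 − 1) n + (1/2) ln(2π·14n) + O(1/n)

Stirling: ln((14n)!) = 14n ln(14n) − 14n + (1/2) ln(2π·14n) + O(1/n).
Expand 14n ln(14n) = 14n (ln n + ln 14) = 14n ln n + 14n ln 14.
Subtract 11n ln n: leading term is (14 − 11) n ln n = 3 n ln n. The next term is 14n ln 14 − 14n = 14(ln 14 − 1) n. Then the (1/2) ln(2π·14n) correction.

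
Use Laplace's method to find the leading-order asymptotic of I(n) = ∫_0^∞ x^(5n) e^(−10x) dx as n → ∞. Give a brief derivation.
I(n) ~ (sqrt(2π·5n) / 10) · (5n/(10e))^(5n)

Write the integrand as exp(5n ln x − 10x) and set f(x) = 5n ln x − 10x. Then f'(x) = 5n/x − 10 = 0 at x* = 5n/10, and f''(x*) = −5n/x*^2 = −10^2/(5n). Laplace's method (interior maximum) gives
  I(n) ~ e^(f(x*)) · sqrt(2π / |f''(x*)|)
        = exp(5n ln(5n/10) − 5n) · sqrt(2π · 5n / 10^2)
        = (5n/10)^(5n) e^(−5n) · sqrt(2π·5n) / 10
        = (sqrt(2π·5n) / 10) · (5n/(10e))^(5n).
This matches Γ(5n+1)/10^(5n+1) with Stirling applied to Γ.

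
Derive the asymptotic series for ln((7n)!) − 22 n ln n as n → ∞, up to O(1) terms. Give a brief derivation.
ln((7n)!) − 22 n ln n = −15 n ln n + 7(ln 7 − 1) n + (1/2) ln(2π·7n) + O(1/n)

Stirling: ln((7n)!) = 7n ln(7n) − 7n + (1/2) ln(2π·7n) + O(1/n).
Expand 7n ln(7n) = 7n (ln n + ln 7) = 7n ln n + 7n ln 7.
Subtract 22n ln n: leading term is (7 − 22) n ln n = −15 n ln n. The next term is 7n ln 7 − 7n = 7(ln 7 − 1) n. Then the (1/2) ln(2π·7n) correction.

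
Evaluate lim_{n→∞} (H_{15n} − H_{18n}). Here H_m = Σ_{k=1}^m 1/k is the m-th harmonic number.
lim = ln(15/18) = ln(5/6)

Euler-Maclaurin gives H_m = ln m + γ + 1/(2m) + O(1/m^2). The γ and O(1/m) terms cancel in the difference:
  H_{15n} − H_{18n} = ln(15n) − ln(18n) + O(1/n) = ln(15/18) + O(1/n).
Hence the limit is ln(15/18) = ln(5/6).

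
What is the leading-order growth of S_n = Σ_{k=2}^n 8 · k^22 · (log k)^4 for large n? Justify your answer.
S_n ~ 8 · n^23 · (log n)^4 / 23

By integral comparison, S_n = ∫_1^n 8 · x^22 · (log x)^4 dx + O(n^22 · (log n)^4). For the integral, the leading term of ∫_1^n x^22 (log x)^4 dx is n^23/23 · (log n)^4 (by repeated integration by parts; each step lowers the log-exponent and produces a relatively O(1/log n) correction). Hence S_n ~ 8 · n^23 · (log n)^4 / 23.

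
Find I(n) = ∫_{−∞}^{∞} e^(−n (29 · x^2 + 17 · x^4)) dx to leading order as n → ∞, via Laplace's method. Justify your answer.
I(n) ~ sqrt(π/(29n))

φ(x) = 29 · x^2 + 17 · x^4 has its unique global minimum at x* = 0 (since φ'(x) = 58x + 68x^3 = 0 only at x = 0 for real x with both coefficients positive, and φ → ∞ as |x| → ∞). At x* = 0, φ(0) = 0 and φ''(0) = 58. Laplace's method then gives
  I(n) ~ sqrt(2π / (n · φ''(0))) · e^(−n φ(0)) = sqrt(2π / (58n)) = sqrt(π/(29n)).
The 17 · x^4 term contributes only at subleading order (an O(1/n) relative correction).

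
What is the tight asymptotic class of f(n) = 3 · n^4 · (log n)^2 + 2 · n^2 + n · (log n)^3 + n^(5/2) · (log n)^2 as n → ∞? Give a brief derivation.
f(n) ∈ Θ(n^4 · (log n)^2)

Compare the terms by growth order. For large n, n^a · (log n)^b dominates n^a' · (log n)^b' iff a > a', or (a = a' and b > b'). Ranking the 4 terms shows the dominant one is 3 · n^4 · (log n)^2. Hence f(n) ∈ Θ(n^4 · (log n)^2).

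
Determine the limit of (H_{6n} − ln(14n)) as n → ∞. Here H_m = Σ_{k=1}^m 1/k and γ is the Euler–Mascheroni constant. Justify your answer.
lim = ln(3/7) + γ

By Euler-Maclaurin, H_m = ln m + γ + O(1/m). So
  H_{6n} − ln(14n) = ln(6n) + γ − ln(14n) + O(1/n)
                       = ln(6/14) + γ + O(1/n).
Hence the limit is ln(6/14) + γ (= ln(3/7)).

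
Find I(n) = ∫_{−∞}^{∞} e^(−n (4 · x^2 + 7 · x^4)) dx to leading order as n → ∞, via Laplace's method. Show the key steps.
I(n) ~ sqrt(π/(4n))

φ(x) = 4 · x^2 + 7 · x^4 has its unique global minimum at x* = 0 (since φ'(x) = 8x + 28x^3 = 0 only at x = 0 for real x with both coefficients positive, and φ → ∞ as |x| → ∞). At x* = 0, φ(0) = 0 and φ''(0) = 8. Laplace's method then gives
  I(n) ~ sqrt(2π / (n · φ''(0))) · e^(−n φ(0)) = sqrt(2π / (8n)) = sqrt(π/(4n)).
The 7 · x^4 term contributes only at subleading order (an O(1/n) relative correction).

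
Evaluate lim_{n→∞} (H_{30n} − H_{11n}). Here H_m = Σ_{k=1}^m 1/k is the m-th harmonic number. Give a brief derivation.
lim = ln(30/11)

Euler-Maclaurin gives H_m = ln m + γ + 1/(2m) + O(1/m^2). The γ and O(1/m) terms cancel in the difference:
  H_{30n} − H_{11n} = ln(30n) − ln(11n) + O(1/n) = ln(30/11) + O(1/n).
Hence the limit is ln(30/11).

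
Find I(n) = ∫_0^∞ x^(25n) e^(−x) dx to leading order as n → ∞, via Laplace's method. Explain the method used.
I(n) ~ sqrt(2π·25n) · (25n/e)^(25n)

Write the integrand as exp(25n ln x − x) and set f(x) = 25n ln x − x. Then f'(x) = 25n/x − 1 = 0 at x* = 25n, and f''(x*) = −25n/x*^2 = −1/(25n). Laplace's method (interior maximum) gives
  I(n) ~ e^(f(x*)) · sqrt(2π / |f''(x*)|)
        = exp(25n ln(25n) − 25n) · sqrt(2π · 25n)
        = (25n)^(25n) e^(−25n) · sqrt(2π·25n)
        = sqrt(2π·25n) · (25n/e)^(25n).
This matches Γ(25n+1) with Stirling applied to Γ.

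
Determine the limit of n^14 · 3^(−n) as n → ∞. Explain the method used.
lim = 0

Exponentials with base > 1 dominate every fixed polynomial: for any fixed c, n^c / 3^n → 0 as n → ∞ (e.g. by the ratio test, or by writing 3^n = e^(n ln 3) and noting e^(n ln 3) / n^c → ∞). Hence n^14 · 3^(−n) = n^14 / 3^n → 0.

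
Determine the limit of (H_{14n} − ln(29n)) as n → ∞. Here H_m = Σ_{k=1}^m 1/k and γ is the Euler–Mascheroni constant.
lim = ln(14/29) + γ

By Euler-Maclaurin, H_m = ln m + γ + O(1/m). So
  H_{14n} − ln(29n) = ln(14n) + γ − ln(29n) + O(1/n)
                       = ln(14/29) + γ + O(1/n).
Hence the limit is ln(14/29) + γ.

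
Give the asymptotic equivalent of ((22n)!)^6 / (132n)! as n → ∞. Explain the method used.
((22n)!)^6/(132n)! ~ ((2π·22n)^(5/2) / sqrt(6)) · 6^(−6·22n)  →  0

Write N = 22n. Stirling: N! ~ sqrt(2π N)(N/e)^N and (6N)! ~ sqrt(2π·6N)·(6N/e)^(6N).
  (N!)^6/(6N)! ~ (2π N)^(6/2) (N/e)^(6N) / [sqrt(2π·6N) (6N/e)^(6N)]
     = (2π N)^(6/2) / sqrt(2π·6N) · (N/(6N))^(6N)
     = (2π N)^((6−1)/2) / sqrt(6) · 6^(−6N).
Since 6^6 > 1, the factor 6^(−6N) decays exponentially, so the ratio → 0. Substituting N = 22n gives the stated form.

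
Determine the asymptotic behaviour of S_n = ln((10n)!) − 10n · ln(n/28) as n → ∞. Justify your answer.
S_n ~ 10n · (ln 280 − 1) + O(ln n)

Stirling: ln((10n)!) = 10n ln(10n) − 10n + O(ln n).
  S_n = 10n ln(10n) − 10n − 10n ln(n/28) + O(ln n)
      = 10n ln(10n) − 10n ln n + 10n ln 28 − 10n + O(ln n)
      = 10n ln 10 + 10n ln 28 − 10n + O(ln n)
      = 10n (ln 280 − 1) + O(ln n).
Numerically ln(280) − 1 ≈ 4.6348.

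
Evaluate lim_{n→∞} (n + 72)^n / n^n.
lim = e^72

Rewrite as (1 + 72/n)^(n). By the standard limit (1 + x/n)^n → e^x, we have (1 + 72/n)^n → e^72, and raising to the 1st power gives e^72.
More precisely, ln[(1 + 72/n)^(n)] = n · ln(1 + 72/n) = n · (72/n + O(1/n^2)) = 72 + O(1/n) → 72.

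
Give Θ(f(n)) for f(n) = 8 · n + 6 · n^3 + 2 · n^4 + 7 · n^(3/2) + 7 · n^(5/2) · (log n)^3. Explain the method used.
f(n) ∈ Θ(n^4)

Compare the terms by growth order. For large n, n^a · (log n)^b dominates n^a' · (log n)^b' iff a > a', or (a = a' and b > b'). Ranking the 5 terms shows the dominant one is 2 · n^4. Hence f(n) ∈ Θ(n^4).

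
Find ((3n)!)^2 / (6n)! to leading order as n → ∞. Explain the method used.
((3n)!)^2/(6n)! ~ ((2π·3n)^(1/2) / sqrt(2)) · 2^(−2·3n)  →  0

Write N = 3n. Stirling: N! ~ sqrt(2π N)(N/e)^N and (2N)! ~ sqrt(2π·2N)·(2N/e)^(2N).
  (N!)^2/(2N)! ~ (2π N)^(2/2) (N/e)^(2N) / [sqrt(2π·2N) (2N/e)^(2N)]
     = (2π N)^(2/2) / sqrt(2π·2N) · (N/(2N))^(2N)
     = (2π N)^((2−1)/2) / sqrt(2) · 2^(−2N).
Since 2^2 > 1, the factor 2^(−2N) decays exponentially, so the ratio → 0. Substituting N = 3n gives the stated form.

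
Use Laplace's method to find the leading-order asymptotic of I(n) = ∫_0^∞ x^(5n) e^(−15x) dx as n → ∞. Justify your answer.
I(n) ~ (sqrt(2π·5n) / 15) · (5n/(15e))^(5n)

Write the integrand as exp(5n ln x − 15x) and set f(x) = 5n ln x − 15x. Then f'(x) = 5n/x − 15 = 0 at x* = 5n/15, and f''(x*) = −5n/x*^2 = −15^2/(5n). Laplace's method (interior maximum) gives
  I(n) ~ e^(f(x*)) · sqrt(2π / |f''(x*)|)
        = exp(5n ln(5n/15) − 5n) · sqrt(2π · 5n / 15^2)
        = (5n/15)^(5n) e^(−5n) · sqrt(2π·5n) / 15
        = (sqrt(2π·5n) / 15) · (5n/(15e))^(5n).
This matches Γ(5n+1)/15^(5n+1) with Stirling applied to Γ.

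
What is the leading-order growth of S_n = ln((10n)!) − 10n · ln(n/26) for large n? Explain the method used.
S_n ~ 10n · (ln 260 − 1) + O(ln n)

Stirling: ln((10n)!) = 10n ln(10n) − 10n + O(ln n).
  S_n = 10n ln(10n) − 10n − 10n ln(n/26) + O(ln n)
      = 10n ln(10n) − 10n ln n + 10n ln 26 − 10n + O(ln n)
      = 10n ln 10 + 10n ln 26 − 10n + O(ln n)
      = 10n (ln 260 − 1) + O(ln n).
Numerically ln(260) − 1 ≈ 4.5607.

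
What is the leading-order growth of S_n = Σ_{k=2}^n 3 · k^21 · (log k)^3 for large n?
S_n ~ 3 · n^22 · (log n)^3 / 22

By integral comparison, S_n = ∫_1^n 3 · x^21 · (log x)^3 dx + O(n^21 · (log n)^3). For the integral, the leading term of ∫_1^n x^21 (log x)^3 dx is n^22/22 · (log n)^3 (by repeated integration by parts; each step lowers the log-exponent and produces a relatively O(1/log n) correction). Hence S_n ~ 3 · n^22 · (log n)^3 / 22.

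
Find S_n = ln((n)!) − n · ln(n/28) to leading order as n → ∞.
S_n ~ n · (ln 28 − 1) + O(ln n)

Stirling: ln((n)!) = n ln(n) − n + O(ln n).
  S_n = n ln(n) − n − n ln(n/28) + O(ln n)
      = n ln(n) − n ln n + n ln 28 − n + O(ln n)
      = n ln 28 − n + O(ln n)
      = n (ln 28 − 1) + O(ln n).
Numerically ln(28) − 1 ≈ 2.3322.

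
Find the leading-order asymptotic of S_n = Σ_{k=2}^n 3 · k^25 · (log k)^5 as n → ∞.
S_n ~ 3 · n^26 · (log n)^5 / 26

By integral comparison, S_n = ∫_1^n 3 · x^25 · (log x)^5 dx + O(n^25 · (log n)^5). For the integral, the leading term of ∫_1^n x^25 (log x)^5 dx is n^26/26 · (log n)^5 (by repeated integration by parts; each step lowers the log-exponent and produces a relatively O(1/log n) correction). Hence S_n ~ 3 · n^26 · (log n)^5 / 26.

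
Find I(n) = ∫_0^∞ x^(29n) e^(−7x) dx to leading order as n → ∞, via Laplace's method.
I(n) ~ (sqrt(2π·29n) / 7) · (29n/(7e))^(29n)

Write the integrand as exp(29n ln x − 7x) and set f(x) = 29n ln x − 7x. Then f'(x) = 29n/x − 7 = 0 at x* = 29n/7, and f''(x*) = −29n/x*^2 = −7^2/(29n). Laplace's method (interior maximum) gives
  I(n) ~ e^(f(x*)) · sqrt(2π / |f''(x*)|)
        = exp(29n ln(29n/7) − 29n) · sqrt(2π · 29n / 7^2)
        = (29n/7)^(29n) e^(−29n) · sqrt(2π·29n) / 7
        = (sqrt(2π·29n) / 7) · (29n/(7e))^(29n).
This matches Γ(29n+1)/7^(29n+1) with Stirling applied to Γ.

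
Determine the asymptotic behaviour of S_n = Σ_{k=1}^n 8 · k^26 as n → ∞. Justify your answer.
S_n ~ 8 · n^27 / 27

By integral comparison (Euler-Maclaurin), Σ_{k=1}^n 8 · k^26 = 8 · ∫_0^n x^26 dx + O(n^26) = 8 · n^27/27 + O(n^26). (Equivalently, Faulhaber's formula gives the same leading term.)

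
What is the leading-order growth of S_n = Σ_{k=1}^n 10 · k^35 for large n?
S_n ~ 5 · n^36 / 18

By integral comparison (Euler-Maclaurin), Σ_{k=1}^n 10 · k^35 = 10 · ∫_0^n x^35 dx + O(n^35) = 10 · n^36/36 = 5 · n^36 / 18 + O(n^35). (Equivalently, Faulhaber's formula gives the same leading term.)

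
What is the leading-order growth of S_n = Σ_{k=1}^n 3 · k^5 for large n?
S_n ~ n^6 / 2

By integral comparison (Euler-Maclaurin), Σ_{k=1}^n 3 · k^5 = 3 · ∫_0^n x^5 dx + O(n^5) = 3 · n^6/6 = n^6 / 2 + O(n^5). (Equivalently, Faulhaber's formula gives the same leading term.)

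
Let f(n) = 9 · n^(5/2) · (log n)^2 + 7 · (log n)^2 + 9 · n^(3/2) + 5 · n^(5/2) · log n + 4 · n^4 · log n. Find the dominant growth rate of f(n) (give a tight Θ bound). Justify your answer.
f(n) ∈ Θ(n^4 · log n)

Compare the terms by growth order. For large n, n^a · (log n)^b dominates n^a' · (log n)^b' iff a > a', or (a = a' and b > b'). Ranking the 5 terms shows the dominant one is 4 · n^4 · log n. Hence f(n) ∈ Θ(n^4 · log n).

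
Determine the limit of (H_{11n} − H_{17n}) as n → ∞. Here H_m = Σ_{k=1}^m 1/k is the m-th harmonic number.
lim = ln(11/17)

Euler-Maclaurin gives H_m = ln m + γ + 1/(2m) + O(1/m^2). The γ and O(1/m) terms cancel in the difference:
  H_{11n} − H_{17n} = ln(11n) − ln(17n) + O(1/n) = ln(11/17) + O(1/n).
Hence the limit is ln(11/17).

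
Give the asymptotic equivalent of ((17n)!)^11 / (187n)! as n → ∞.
((17n)!)^11/(187n)! ~ ((2π·17n)^(10/2) / sqrt(11)) · 11^(−11·17n)  →  0

Write N = 17n. Stirling: N! ~ sqrt(2π N)(N/e)^N and (11N)! ~ sqrt(2π·11N)·(11N/e)^(11N).
  (N!)^11/(11N)! ~ (2π N)^(11/2) (N/e)^(11N) / [sqrt(2π·11N) (11N/e)^(11N)]
     = (2π N)^(11/2) / sqrt(2π·11N) · (N/(11N))^(11N)
     = (2π N)^((11−1)/2) / sqrt(11) · 11^(−11N).
Since 11^11 > 1, the factor 11^(−11N) decays exponentially, so the ratio → 0. Substituting N = 17n gives the stated form.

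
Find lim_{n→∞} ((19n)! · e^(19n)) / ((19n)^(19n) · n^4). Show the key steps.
lim = 0

Stirling: (19n)! ~ sqrt(2π·19n) · (19n/e)^(19n). Hence
  (19n)! · e^(19n) / (19n)^(19n) ~ sqrt(2π·19n).
Dividing by n^4: sqrt(2π·19n) / n^4 = sqrt(2π·19) · n^((1−8)/2), so the expression behaves like sqrt(2π·19) · n^((1−8)/2) → 0.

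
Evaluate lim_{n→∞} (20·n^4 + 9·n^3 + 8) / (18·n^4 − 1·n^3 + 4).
lim = 20/18 = 10/9

For large n the leading n^4 terms dominate both numerator and denominator. Dividing top and bottom by n^4, every other term tends to 0, leaving 20/18 = 10/9.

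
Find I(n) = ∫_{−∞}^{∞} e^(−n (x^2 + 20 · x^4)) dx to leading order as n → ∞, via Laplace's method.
I(n) ~ sqrt(π/n)

φ(x) = x^2 + 20 · x^4 has its unique global minimum at x* = 0 (since φ'(x) = 2x + 80x^3 = 0 only at x = 0 for real x with both coefficients positive, and φ → ∞ as |x| → ∞). At x* = 0, φ(0) = 0 and φ''(0) = 2. Laplace's method then gives
  I(n) ~ sqrt(2π / (n · φ''(0))) · e^(−n φ(0)) = sqrt(2π / (2n)) = sqrt(π/n).
The 20 · x^4 term contributes only at subleading order (an O(1/n) relative correction).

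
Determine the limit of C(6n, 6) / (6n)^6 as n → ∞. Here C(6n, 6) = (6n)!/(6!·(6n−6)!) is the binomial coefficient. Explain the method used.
lim = 1/6! = 1/720

With N = 6n → ∞: C(N, 6) / N^6 = [N(N−1)…(N−5)] / (6! · N^6) = (1/6!) · 1 · (1 − 1/(6n)) · … · (1 − 5/(6n)). Each factor → 1 as N → ∞, so the limit is 1/6! = 1/720.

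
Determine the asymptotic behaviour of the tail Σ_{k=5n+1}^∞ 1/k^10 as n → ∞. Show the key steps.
Σ_{k>5n} 1/k^10 ~ 1/(9 · (5n)^9)

Compare to the integral: ∫_{5n}^∞ x^(−10) dx = [−x^(−9)/9]_{5n}^∞ = 1/((10−1)·(5n)^9). Euler-Maclaurin then gives
  Σ_{k>5n} 1/k^10 = ∫_{5n}^∞ dx/x^10 − 1/(2·(5n)^10) + O(1/(5n)^11).
(Equivalently this is ζ(10) − Σ_{k≤5n} 1/k^10.)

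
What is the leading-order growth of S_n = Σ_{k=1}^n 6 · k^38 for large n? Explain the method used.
S_n ~ 2 · n^39 / 13

By integral comparison (Euler-Maclaurin), Σ_{k=1}^n 6 · k^38 = 6 · ∫_0^n x^38 dx + O(n^38) = 6 · n^39/39 = 2 · n^39 / 13 + O(n^38). (Equivalently, Faulhaber's formula gives the same leading term.)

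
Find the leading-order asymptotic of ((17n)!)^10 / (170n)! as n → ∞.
((17n)!)^10/(170n)! ~ ((2π·17n)^(9/2) / sqrt(10)) · 10^(−10·17n)  →  0

Write N = 17n. Stirling: N! ~ sqrt(2π N)(N/e)^N and (10N)! ~ sqrt(2π·10N)·(10N/e)^(10N).
  (N!)^10/(10N)! ~ (2π N)^(10/2) (N/e)^(10N) / [sqrt(2π·10N) (10N/e)^(10N)]
     = (2π N)^(10/2) / sqrt(2π·10N) · (N/(10N))^(10N)
     = (2π N)^((10−1)/2) / sqrt(10) · 10^(−10N).
Since 10^10 > 1, the factor 10^(−10N) decays exponentially, so the ratio → 0. Substituting N = 17n gives the stated form.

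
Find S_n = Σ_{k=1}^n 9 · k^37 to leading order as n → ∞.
S_n ~ 9 · n^38 / 38

By integral comparison (Euler-Maclaurin), Σ_{k=1}^n 9 · k^37 = 9 · ∫_0^n x^37 dx + O(n^37) = 9 · n^38/38 + O(n^37). (Equivalently, Faulhaber's formula gives the same leading term.)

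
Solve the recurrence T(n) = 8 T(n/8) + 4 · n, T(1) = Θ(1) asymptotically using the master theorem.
T(n) = Θ(n log n)

log_8 8 = 1, and f(n) = 4 · n = Θ(n^(log_8 8)). This is Case 2 of the master theorem: T(n) = Θ(f(n) · log n) = Θ(n log n).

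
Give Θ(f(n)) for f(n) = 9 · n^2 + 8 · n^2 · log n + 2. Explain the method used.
f(n) ∈ Θ(n^2 · log n)

Compare the terms by growth order. For large n, n^a · (log n)^b dominates n^a' · (log n)^b' iff a > a', or (a = a' and b > b'). Ranking the 3 terms shows the dominant one is 8 · n^2 · log n. Hence f(n) ∈ Θ(n^2 · log n).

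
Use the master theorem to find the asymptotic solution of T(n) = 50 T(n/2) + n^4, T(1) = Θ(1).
T(n) = Θ(n^(log_2 50))

Master theorem: compare f(n) = n^4 to n^(log_2 50) where log_2 50 ≈ 5.644. Since 4 < log_2 50, we have f(n) = O(n^(log_2 50 − ε)) for some ε > 0 — Case 1. Hence T(n) = Θ(n^(log_2 50)).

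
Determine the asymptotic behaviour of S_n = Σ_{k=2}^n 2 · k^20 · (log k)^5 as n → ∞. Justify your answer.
S_n ~ 2 · n^21 · (log n)^5 / 21

By integral comparison, S_n = ∫_1^n 2 · x^20 · (log x)^5 dx + O(n^20 · (log n)^5). For the integral, the leading term of ∫_1^n x^20 (log x)^5 dx is n^21/21 · (log n)^5 (by repeated integration by parts; each step lowers the log-exponent and produces a relatively O(1/log n) correction). Hence S_n ~ 2 · n^21 · (log n)^5 / 21.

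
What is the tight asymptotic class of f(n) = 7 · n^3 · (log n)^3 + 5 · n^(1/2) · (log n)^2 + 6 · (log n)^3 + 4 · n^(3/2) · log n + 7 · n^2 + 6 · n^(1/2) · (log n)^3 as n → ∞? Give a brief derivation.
f(n) ∈ Θ(n^3 · (log n)^3)

Compare the terms by growth order. For large n, n^a · (log n)^b dominates n^a' · (log n)^b' iff a > a', or (a = a' and b > b'). Ranking the 6 terms shows the dominant one is 7 · n^3 · (log n)^3. Hence f(n) ∈ Θ(n^3 · (log n)^3).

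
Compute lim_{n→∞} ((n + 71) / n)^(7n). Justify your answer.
lim = e^497

Rewrite as (1 + 71/n)^(7n). By the standard limit (1 + x/n)^n → e^x, we have (1 + 71/n)^n → e^71, and raising to the 7th power gives e^497.
More precisely, ln[(1 + 71/n)^(7n)] = 7n · ln(1 + 71/n) = 7n · (71/n + O(1/n^2)) = 497 + O(1/n) → 497.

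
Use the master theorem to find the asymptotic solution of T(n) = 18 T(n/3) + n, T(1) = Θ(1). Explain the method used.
T(n) = Θ(n^(log_3 18))

Master theorem: compare f(n) = n to n^(log_3 18) where log_3 18 ≈ 2.631. Since 1 < log_3 18, we have f(n) = O(n^(log_3 18 − ε)) for some ε > 0 — Case 1. Hence T(n) = Θ(n^(log_3 18)).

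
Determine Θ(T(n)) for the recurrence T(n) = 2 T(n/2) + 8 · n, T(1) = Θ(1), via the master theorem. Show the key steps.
T(n) = Θ(n log n)

log_2 2 = 1, and f(n) = 8 · n = Θ(n^(log_2 2)). This is Case 2 of the master theorem: T(n) = Θ(f(n) · log n) = Θ(n log n).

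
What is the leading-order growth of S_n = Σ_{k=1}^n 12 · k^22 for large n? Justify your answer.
S_n ~ 12 · n^23 / 23

By integral comparison (Euler-Maclaurin), Σ_{k=1}^n 12 · k^22 = 12 · ∫_0^n x^22 dx + O(n^22) = 12 · n^23/23 + O(n^22). (Equivalently, Faulhaber's formula gives the same leading term.)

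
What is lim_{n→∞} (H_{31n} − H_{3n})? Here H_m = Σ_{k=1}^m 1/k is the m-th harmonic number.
lim = ln(31/3)

Euler-Maclaurin gives H_m = ln m + γ + 1/(2m) + O(1/m^2). The γ and O(1/m) terms cancel in the difference:
  H_{31n} − H_{3n} = ln(31n) − ln(3n) + O(1/n) = ln(31/3) + O(1/n).
Hence the limit is ln(31/3).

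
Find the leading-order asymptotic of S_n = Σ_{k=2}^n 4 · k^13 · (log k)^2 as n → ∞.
S_n ~ 2 · n^14 · (log n)^2 / 7

By integral comparison, S_n = ∫_1^n 4 · x^13 · (log x)^2 dx + O(n^13 · (log n)^2). For the integral, the leading term of ∫_1^n x^13 (log x)^2 dx is n^14/14 · (log n)^2 (by repeated integration by parts; each step lowers the log-exponent and produces a relatively O(1/log n) correction). Hence S_n ~ 2 · n^14 · (log n)^2 / 7.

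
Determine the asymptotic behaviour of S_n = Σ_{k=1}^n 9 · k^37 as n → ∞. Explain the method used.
S_n ~ 9 · n^38 / 38

By integral comparison (Euler-Maclaurin), Σ_{k=1}^n 9 · k^37 = 9 · ∫_0^n x^37 dx + O(n^37) = 9 · n^38/38 + O(n^37). (Equivalently, Faulhaber's formula gives the same leading term.)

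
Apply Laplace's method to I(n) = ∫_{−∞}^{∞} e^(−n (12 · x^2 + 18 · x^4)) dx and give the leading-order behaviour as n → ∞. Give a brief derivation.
I(n) ~ sqrt(π/(12n))

φ(x) = 12 · x^2 + 18 · x^4 has its unique global minimum at x* = 0 (since φ'(x) = 24x + 72x^3 = 0 only at x = 0 for real x with both coefficients positive, and φ → ∞ as |x| → ∞). At x* = 0, φ(0) = 0 and φ''(0) = 24. Laplace's method then gives
  I(n) ~ sqrt(2π / (n · φ''(0))) · e^(−n φ(0)) = sqrt(2π / (24n)) = sqrt(π/(12n)).
The 18 · x^4 term contributes only at subleading order (an O(1/n) relative correction).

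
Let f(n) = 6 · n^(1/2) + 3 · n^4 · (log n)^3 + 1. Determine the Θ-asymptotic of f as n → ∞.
f(n) ∈ Θ(n^4 · (log n)^3)

Compare the terms by growth order. For large n, n^a · (log n)^b dominates n^a' · (log n)^b' iff a > a', or (a = a' and b > b'). Ranking the 3 terms shows the dominant one is 3 · n^4 · (log n)^3. Hence f(n) ∈ Θ(n^4 · (log n)^3).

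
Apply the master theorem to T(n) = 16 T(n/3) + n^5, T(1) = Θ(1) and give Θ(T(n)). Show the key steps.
T(n) = Θ(n^5)

log_3 16 ≈ 2.524. f(n) = n^5 dominates n^(log_3 16) since 5 > 2.524, and the regularity condition a·f(n/b) = 16·(n/3)^5 = (16/243)·n^5 ≤ c·f(n) holds with c = 16/243 ≈ 0.0658 < 1. So this is Case 3: T(n) = Θ(f(n)) = Θ(n^5).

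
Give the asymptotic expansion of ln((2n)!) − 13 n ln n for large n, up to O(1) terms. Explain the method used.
ln((2n)!) − 13 n ln n = −11 n ln n + 2(ln 2 − 1) n + (1/2) ln(2π·2n) + O(1/n)

Stirling: ln((2n)!) = 2n ln(2n) − 2n + (1/2) ln(2π·2n) + O(1/n).
Expand 2n ln(2n) = 2n (ln n + ln 2) = 2n ln n + 2n ln 2.
Subtract 13n ln n: leading term is (2 − 13) n ln n = −11 n ln n. The next term is 2n ln 2 − 2n = 2(ln 2 − 1) n. Then the (1/2) ln(2π·2n) correction.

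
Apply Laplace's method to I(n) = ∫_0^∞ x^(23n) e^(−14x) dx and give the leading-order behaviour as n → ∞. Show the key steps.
I(n) ~ (sqrt(2π·23n) / 14) · (23n/(14e))^(23n)

Write the integrand as exp(23n ln x − 14x) and set f(x) = 23n ln x − 14x. Then f'(x) = 23n/x − 14 = 0 at x* = 23n/14, and f''(x*) = −23n/x*^2 = −14^2/(23n). Laplace's method (interior maximum) gives
  I(n) ~ e^(f(x*)) · sqrt(2π / |f''(x*)|)
        = exp(23n ln(23n/14) − 23n) · sqrt(2π · 23n / 14^2)
        = (23n/14)^(23n) e^(−23n) · sqrt(2π·23n) / 14
        = (sqrt(2π·23n) / 14) · (23n/(14e))^(23n).
This matches Γ(23n+1)/14^(23n+1) with Stirling applied to Γ.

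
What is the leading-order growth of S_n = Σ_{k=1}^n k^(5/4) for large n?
S_n ~ (4/9) · n^(9/4)

Integral comparison: Σ_{k=1}^n k^(5/4) = ∫_0^n x^(5/4) dx + O(n^(5/4)). The integral is n^(1 + 5/4) / (1 + 5/4) = n^((5+4)/4) / ((5+4)/4) = (4/9) · n^(9/4).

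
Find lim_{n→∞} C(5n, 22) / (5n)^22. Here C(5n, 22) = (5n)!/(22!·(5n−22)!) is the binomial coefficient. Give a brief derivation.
lim = 1/22! = 1/1124000727777607680000

With N = 5n → ∞: C(N, 22) / N^22 = [N(N−1)…(N−21)] / (22! · N^22) = (1/22!) · 1 · (1 − 1/(5n)) · … · (1 − 21/(5n)). Each factor → 1 as N → ∞, so the limit is 1/22! = 1/1124000727777607680000.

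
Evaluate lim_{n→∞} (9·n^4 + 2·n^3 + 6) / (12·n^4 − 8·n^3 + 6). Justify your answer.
lim = 9/12 = 3/4

For large n the leading n^4 terms dominate both numerator and denominator. Dividing top and bottom by n^4, every other term tends to 0, leaving 9/12 = 3/4.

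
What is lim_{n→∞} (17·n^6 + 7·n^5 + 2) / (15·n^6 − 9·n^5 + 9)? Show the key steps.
lim = 17/15

For large n the leading n^6 terms dominate both numerator and denominator. Dividing top and bottom by n^6, every other term tends to 0, leaving 17/15.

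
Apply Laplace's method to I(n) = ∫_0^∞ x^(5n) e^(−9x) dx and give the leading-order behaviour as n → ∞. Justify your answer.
I(n) ~ (sqrt(2π·5n) / 9) · (5n/(9e))^(5n)

Write the integrand as exp(5n ln x − 9x) and set f(x) = 5n ln x − 9x. Then f'(x) = 5n/x − 9 = 0 at x* = 5n/9, and f''(x*) = −5n/x*^2 = −9^2/(5n). Laplace's method (interior maximum) gives
  I(n) ~ e^(f(x*)) · sqrt(2π / |f''(x*)|)
        = exp(5n ln(5n/9) − 5n) · sqrt(2π · 5n / 9^2)
        = (5n/9)^(5n) e^(−5n) · sqrt(2π·5n) / 9
        = (sqrt(2π·5n) / 9) · (5n/(9e))^(5n).
This matches Γ(5n+1)/9^(5n+1) with Stirling applied to Γ.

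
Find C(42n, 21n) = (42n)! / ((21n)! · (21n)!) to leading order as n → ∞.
C(42n, 21n) ~ (4)^(21n) · sqrt(1/(π·21n))

Write N = 21n. Apply Stirling to each factorial:
  (2N)! ~ sqrt(2π·2N) · (2N/e)^(2N),
  N! ~ sqrt(2π N) · (N/e)^N,
  (1N)! ~ sqrt(2π·1N) · (1N/e)^(1N).
The exponential factors combine to (2N)^(2N) / (N^N · (1N)^(1N)) = 2^(2N)/1^(1N) = (2^2/1^1)^N = (4)^N.
The square-root prefactors combine to sqrt(2π·2N) / (sqrt(2π N)·sqrt(2π·1N)) = sqrt(2 / (2π·1·N)) = sqrt(1/(π·21n)).
Substituting N = 21n: C(42n, 21n) ~ (4)^(21n) · sqrt(1/(π·21n)).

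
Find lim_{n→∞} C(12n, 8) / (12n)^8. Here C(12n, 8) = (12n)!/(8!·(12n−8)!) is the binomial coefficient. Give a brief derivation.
lim = 1/8! = 1/40320

With N = 12n → ∞: C(N, 8) / N^8 = [N(N−1)…(N−7)] / (8! · N^8) = (1/8!) · 1 · (1 − 1/(12n)) · … · (1 − 7/(12n)). Each factor → 1 as N → ∞, so the limit is 1/8! = 1/40320.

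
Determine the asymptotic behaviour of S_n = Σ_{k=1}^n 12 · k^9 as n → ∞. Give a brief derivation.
S_n ~ 6 · n^10 / 5

By integral comparison (Euler-Maclaurin), Σ_{k=1}^n 12 · k^9 = 12 · ∫_0^n x^9 dx + O(n^9) = 12 · n^10/10 = 6 · n^10 / 5 + O(n^9). (Equivalently, Faulhaber's formula gives the same leading term.)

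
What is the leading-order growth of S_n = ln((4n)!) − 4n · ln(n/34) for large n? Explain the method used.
S_n ~ 4n · (ln 136 − 1) + O(ln n)

Stirling: ln((4n)!) = 4n ln(4n) − 4n + O(ln n).
  S_n = 4n ln(4n) − 4n − 4n ln(n/34) + O(ln n)
      = 4n ln(4n) − 4n ln n + 4n ln 34 − 4n + O(ln n)
      = 4n ln 4 + 4n ln 34 − 4n + O(ln n)
      = 4n (ln 136 − 1) + O(ln n).
Numerically ln(136) − 1 ≈ 3.9127.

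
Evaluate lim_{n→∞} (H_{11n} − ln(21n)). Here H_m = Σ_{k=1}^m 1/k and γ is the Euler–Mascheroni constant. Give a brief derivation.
lim = ln(11/21) + γ

By Euler-Maclaurin, H_m = ln m + γ + O(1/m). So
  H_{11n} − ln(21n) = ln(11n) + γ − ln(21n) + O(1/n)
                       = ln(11/21) + γ + O(1/n).
Hence the limit is ln(11/21) + γ.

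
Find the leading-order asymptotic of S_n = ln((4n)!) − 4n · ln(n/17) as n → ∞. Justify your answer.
S_n ~ 4n · (ln 68 − 1) + O(ln n)

Stirling: ln((4n)!) = 4n ln(4n) − 4n + O(ln n).
  S_n = 4n ln(4n) − 4n − 4n ln(n/17) + O(ln n)
      = 4n ln(4n) − 4n ln n + 4n ln 17 − 4n + O(ln n)
      = 4n ln 4 + 4n ln 17 − 4n + O(ln n)
      = 4n (ln 68 − 1) + O(ln n).
Numerically ln(68) − 1 ≈ 3.2195.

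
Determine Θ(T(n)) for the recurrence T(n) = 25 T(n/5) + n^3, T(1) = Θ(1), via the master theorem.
T(n) = Θ(n^3)

log_5 25 ≈ 2.000. f(n) = n^3 dominates n^(log_5 25) since 3 > 2.000, and the regularity condition a·f(n/b) = 25·(n/5)^3 = (25/125)·n^3 ≤ c·f(n) holds with c = 25/125 ≈ 0.2 < 1. So this is Case 3: T(n) = Θ(f(n)) = Θ(n^3).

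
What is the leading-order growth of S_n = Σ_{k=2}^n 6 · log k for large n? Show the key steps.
S_n ~ 6 · (n log n − n)

By integral comparison, S_n = ∫_1^n 6 · log x dx + O(log n). For the integral, ∫ log x dx = n log n − n. Hence S_n ~ 6 · (n log n − n).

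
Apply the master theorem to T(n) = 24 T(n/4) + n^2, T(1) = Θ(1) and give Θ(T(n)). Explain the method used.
T(n) = Θ(n^(log_4 24))

Master theorem: compare f(n) = n^2 to n^(log_4 24) where log_4 24 ≈ 2.292. Since 2 < log_4 24, we have f(n) = O(n^(log_4 24 − ε)) for some ε > 0 — Case 1. Hence T(n) = Θ(n^(log_4 24)).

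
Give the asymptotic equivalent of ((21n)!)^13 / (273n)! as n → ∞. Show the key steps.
((21n)!)^13/(273n)! ~ ((2π·21n)^(12/2) / sqrt(13)) · 13^(−13·21n)  →  0

Write N = 21n. Stirling: N! ~ sqrt(2π N)(N/e)^N and (13N)! ~ sqrt(2π·13N)·(13N/e)^(13N).
  (N!)^13/(13N)! ~ (2π N)^(13/2) (N/e)^(13N) / [sqrt(2π·13N) (13N/e)^(13N)]
     = (2π N)^(13/2) / sqrt(2π·13N) · (N/(13N))^(13N)
     = (2π N)^((13−1)/2) / sqrt(13) · 13^(−13N).
Since 13^13 > 1, the factor 13^(−13N) decays exponentially, so the ratio → 0. Substituting N = 21n gives the stated form.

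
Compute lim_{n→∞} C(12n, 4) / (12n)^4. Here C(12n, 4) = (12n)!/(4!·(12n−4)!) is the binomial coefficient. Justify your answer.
lim = 1/4! = 1/24

With N = 12n → ∞: C(N, 4) / N^4 = [N(N−1)…(N−3)] / (4! · N^4) = (1/4!) · 1 · (1 − 1/(12n)) · (1 − 2/(12n)) · (1 − 3/(12n)). Each factor → 1 as N → ∞, so the limit is 1/4! = 1/24.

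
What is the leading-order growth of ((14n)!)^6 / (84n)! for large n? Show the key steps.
((14n)!)^6/(84n)! ~ ((2π·14n)^(5/2) / sqrt(6)) · 6^(−6·14n)  →  0

Write N = 14n. Stirling: N! ~ sqrt(2π N)(N/e)^N and (6N)! ~ sqrt(2π·6N)·(6N/e)^(6N).
  (N!)^6/(6N)! ~ (2π N)^(6/2) (N/e)^(6N) / [sqrt(2π·6N) (6N/e)^(6N)]
     = (2π N)^(6/2) / sqrt(2π·6N) · (N/(6N))^(6N)
     = (2π N)^((6−1)/2) / sqrt(6) · 6^(−6N).
Since 6^6 > 1, the factor 6^(−6N) decays exponentially, so the ratio → 0. Substituting N = 14n gives the stated form.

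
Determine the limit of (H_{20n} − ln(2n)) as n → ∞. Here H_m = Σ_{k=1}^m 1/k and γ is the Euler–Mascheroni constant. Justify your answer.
lim = ln 10 + γ

By Euler-Maclaurin, H_m = ln m + γ + O(1/m). So
  H_{20n} − ln(2n) = ln(20n) + γ − ln(2n) + O(1/n)
                       = ln(20/2) + γ + O(1/n).
Hence the limit is ln(20/2) + γ (= ln 10).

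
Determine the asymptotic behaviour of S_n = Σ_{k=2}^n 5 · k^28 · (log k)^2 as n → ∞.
S_n ~ 5 · n^29 · (log n)^2 / 29

By integral comparison, S_n = ∫_1^n 5 · x^28 · (log x)^2 dx + O(n^28 · (log n)^2). For the integral, the leading term of ∫_1^n x^28 (log x)^2 dx is n^29/29 · (log n)^2 (by repeated integration by parts; each step lowers the log-exponent and produces a relatively O(1/log n) correction). Hence S_n ~ 5 · n^29 · (log n)^2 / 29.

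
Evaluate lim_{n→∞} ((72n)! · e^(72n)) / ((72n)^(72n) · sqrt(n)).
lim = sqrt(2π·72)

Stirling: (72n)! ~ sqrt(2π·72n) · (72n/e)^(72n). Hence
  (72n)! · e^(72n) / (72n)^(72n) ~ sqrt(2π·72n).
Dividing by sqrt(n): sqrt(2π·72n) / sqrt(n) = sqrt(2π·72) · n^((1−1)/2), so the limit is sqrt(2π·72).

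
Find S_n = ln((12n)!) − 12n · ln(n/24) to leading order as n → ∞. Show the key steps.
S_n ~ 12n · (ln 288 − 1) + O(ln n)

Stirling: ln((12n)!) = 12n ln(12n) − 12n + O(ln n).
  S_n = 12n ln(12n) − 12n − 12n ln(n/24) + O(ln n)
      = 12n ln(12n) − 12n ln n + 12n ln 24 − 12n + O(ln n)
      = 12n ln 12 + 12n ln 24 − 12n + O(ln n)
      = 12n (ln 288 − 1) + O(ln n).
Numerically ln(288) − 1 ≈ 4.6630.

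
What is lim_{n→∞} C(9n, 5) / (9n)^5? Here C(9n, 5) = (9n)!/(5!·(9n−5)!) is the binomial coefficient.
lim = 1/5! = 1/120

With N = 9n → ∞: C(N, 5) / N^5 = [N(N−1)…(N−4)] / (5! · N^5) = (1/5!) · 1 · (1 − 1/(9n)) · (1 − 2/(9n)) · (1 − 3/(9n)) · (1 − 4/(9n)). Each factor → 1 as N → ∞, so the limit is 1/5! = 1/120.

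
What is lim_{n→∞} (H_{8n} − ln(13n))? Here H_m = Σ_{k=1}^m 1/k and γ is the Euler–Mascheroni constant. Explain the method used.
lim = ln(8/13) + γ

By Euler-Maclaurin, H_m = ln m + γ + O(1/m). So
  H_{8n} − ln(13n) = ln(8n) + γ − ln(13n) + O(1/n)
                       = ln(8/13) + γ + O(1/n).
Hence the limit is ln(8/13) + γ.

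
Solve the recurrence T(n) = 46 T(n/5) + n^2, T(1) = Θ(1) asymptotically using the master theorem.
T(n) = Θ(n^(log_5 46))

Master theorem: compare f(n) = n^2 to n^(log_5 46) where log_5 46 ≈ 2.379. Since 2 < log_5 46, we have f(n) = O(n^(log_5 46 − ε)) for some ε > 0 — Case 1. Hence T(n) = Θ(n^(log_5 46)).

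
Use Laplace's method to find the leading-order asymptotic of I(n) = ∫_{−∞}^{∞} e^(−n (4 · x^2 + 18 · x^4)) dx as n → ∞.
I(n) ~ sqrt(π/(4n))

φ(x) = 4 · x^2 + 18 · x^4 has its unique global minimum at x* = 0 (since φ'(x) = 8x + 72x^3 = 0 only at x = 0 for real x with both coefficients positive, and φ → ∞ as |x| → ∞). At x* = 0, φ(0) = 0 and φ''(0) = 8. Laplace's method then gives
  I(n) ~ sqrt(2π / (n · φ''(0))) · e^(−n φ(0)) = sqrt(2π / (8n)) = sqrt(π/(4n)).
The 18 · x^4 term contributes only at subleading order (an O(1/n) relative correction).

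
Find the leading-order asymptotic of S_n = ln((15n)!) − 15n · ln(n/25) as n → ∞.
S_n ~ 15n · (ln 375 − 1) + O(ln n)

Stirling: ln((15n)!) = 15n ln(15n) − 15n + O(ln n).
  S_n = 15n ln(15n) − 15n − 15n ln(n/25) + O(ln n)
      = 15n ln(15n) − 15n ln n + 15n ln 25 − 15n + O(ln n)
      = 15n ln 15 + 15n ln 25 − 15n + O(ln n)
      = 15n (ln 375 − 1) + O(ln n).
Numerically ln(375) − 1 ≈ 4.9269.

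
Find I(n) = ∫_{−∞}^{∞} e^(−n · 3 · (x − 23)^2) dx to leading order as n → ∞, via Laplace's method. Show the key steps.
I(n) = sqrt(π/(3n))

Here φ(x) = 3 · (x − 23)^2 has its unique minimum at x* = 23 with φ(x*) = 0 and φ''(x*) = 6. Laplace's method gives
  I(n) ~ e^(−n φ(x*)) · sqrt(2π / (n · φ''(x*))) = sqrt(2π / (6n)) = sqrt(π/(3n)).
This is exact: substituting u = (x − 23)·sqrt(3n) gives I(n) = (1/sqrt(3n)) ∫_{−∞}^{∞} e^(−u^2) du = sqrt(π/(3n)).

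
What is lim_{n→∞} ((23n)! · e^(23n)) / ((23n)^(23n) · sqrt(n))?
lim = sqrt(2π·23)

Stirling: (23n)! ~ sqrt(2π·23n) · (23n/e)^(23n). Hence
  (23n)! · e^(23n) / (23n)^(23n) ~ sqrt(2π·23n).
Dividing by sqrt(n): sqrt(2π·23n) / sqrt(n) = sqrt(2π·23) · n^((1−1)/2), so the limit is sqrt(2π·23).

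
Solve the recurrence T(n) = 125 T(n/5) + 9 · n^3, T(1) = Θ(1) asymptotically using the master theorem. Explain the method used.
T(n) = Θ(n^3 log n)

log_5 125 = 3, and f(n) = 9 · n^3 = Θ(n^(log_5 125)). This is Case 2 of the master theorem: T(n) = Θ(f(n) · log n) = Θ(n^3 log n).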